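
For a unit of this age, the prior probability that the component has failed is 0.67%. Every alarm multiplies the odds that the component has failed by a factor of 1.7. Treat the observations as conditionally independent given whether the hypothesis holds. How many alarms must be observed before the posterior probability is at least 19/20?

Prior odds = 0.0067/0.9933 = 67/9933.
Likelihood ratio per alarm = 1.7.
Target posterior odds = 0.95/0.05 = 19.
Need (67/9933) × 1.7ⁿ ≥ 19, i.e. 1.7ⁿ ≥ 188727/67.
1.7¹⁴ ≈1683.78 falls short of 188727/67 but 1.7¹⁵ ≈2862.42 reaches it, so n = 15.

15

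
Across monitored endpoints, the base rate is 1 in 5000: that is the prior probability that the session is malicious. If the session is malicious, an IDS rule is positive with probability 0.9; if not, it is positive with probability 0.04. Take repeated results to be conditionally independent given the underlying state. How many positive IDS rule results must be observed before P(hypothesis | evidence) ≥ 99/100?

5

Prior odds: 0.0002 ÷ 0.9998 = 1/4999.
Likelihood ratio of a positive = 0.9/0.04 = 22.5.
Target posterior odds = 0.99/0.01 = 99.
Require 22.5ⁿ ≥ 99 ÷ (1/4999) = 494901.
22.5⁴ = 256289.0625 falls short of 494901 but 22.5⁵ = 184528125/32 reaches it, so n = 5.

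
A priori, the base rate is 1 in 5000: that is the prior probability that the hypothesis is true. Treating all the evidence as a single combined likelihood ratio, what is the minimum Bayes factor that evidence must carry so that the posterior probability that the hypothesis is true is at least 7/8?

Prior odds = 0.0002/0.9998 = 1/4999.
Target odds = 0.875/0.125 = 7.
Required Bayes factor = 7 ÷ (1/4999) = 34993.

34993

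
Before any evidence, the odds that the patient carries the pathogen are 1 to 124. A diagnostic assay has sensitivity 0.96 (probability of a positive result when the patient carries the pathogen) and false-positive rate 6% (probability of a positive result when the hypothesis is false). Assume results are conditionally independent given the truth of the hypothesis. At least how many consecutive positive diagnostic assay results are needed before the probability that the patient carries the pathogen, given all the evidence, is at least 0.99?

Prior odds = 1/124.
Likelihood ratio of a positive result = 0.96/0.06 = 16.
Target posterior odds = 0.99/0.01 = 99.
Require 16ⁿ ≥ 99 ÷ (1/124) = 12276.
16³ = 4096 falls short of 12276 but 16⁴ = 65536 reaches it, so n = 4.

4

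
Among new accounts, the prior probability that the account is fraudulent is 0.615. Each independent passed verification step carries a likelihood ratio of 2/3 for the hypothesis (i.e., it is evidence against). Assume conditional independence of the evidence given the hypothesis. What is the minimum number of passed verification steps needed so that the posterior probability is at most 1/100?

13

Prior odds: 0.615 ÷ 0.385 = 123/77.
Likelihood ratio per passed verification step = 2/3.
Target posterior odds = 0.01/0.99 = 1/99.
Require (2/3)ⁿ ≤ 1/99 ÷ (123/77) = 7/1107.
(2/3)¹² = 4096/531441 is still above 7/1107 but (2/3)¹³ = 8192/1594323 is at or below it, so n = 13.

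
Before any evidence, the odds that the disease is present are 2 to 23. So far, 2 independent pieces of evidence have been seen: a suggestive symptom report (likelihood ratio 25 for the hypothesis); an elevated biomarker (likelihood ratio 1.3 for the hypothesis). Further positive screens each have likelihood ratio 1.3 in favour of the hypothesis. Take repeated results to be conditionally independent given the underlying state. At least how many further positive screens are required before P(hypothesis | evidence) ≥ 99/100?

14

Prior odds = 2/23.
Combined Bayes factor of the evidence already in hand = 25 × 1.3 = 32.5.
Odds after that evidence = (2/23) × 32.5 = 65/23.
Target odds = 0.99/0.01 = 99.
Need 1.3ⁿ ≥ 99 ÷ (65/23) = 2277/65.
1.3¹³ ≈30.2875 falls short of 2277/65 but 1.3¹⁴ ≈39.3738 reaches it, so n = 14.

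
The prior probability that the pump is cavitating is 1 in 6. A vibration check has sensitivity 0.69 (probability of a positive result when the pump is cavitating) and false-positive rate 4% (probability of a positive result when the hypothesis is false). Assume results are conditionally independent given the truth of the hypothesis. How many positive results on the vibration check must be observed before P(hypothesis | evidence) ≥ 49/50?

Prior odds: (1/6) ÷ (5/6) = 0.2.
Likelihood ratio of a positive result = 0.69/0.04 = 17.25.
Target posterior odds = 0.98/0.02 = 49.
Require 17.25ⁿ ≥ 49 ÷ 0.2 = 245.
17.25¹ = 17.25 falls short of 245 but 17.25² = 297.5625 reaches it, so n = 2.

2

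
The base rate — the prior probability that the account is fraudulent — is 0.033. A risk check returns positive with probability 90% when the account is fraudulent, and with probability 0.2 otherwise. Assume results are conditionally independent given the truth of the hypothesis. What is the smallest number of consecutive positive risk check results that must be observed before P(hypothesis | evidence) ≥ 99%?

6

Prior odds: 0.033 ÷ 0.967 = 33/967.
Likelihood ratio of a positive result = 0.9/0.2 = 4.5.
Target odds: 0.99 ÷ 0.01 = 99.
Require 4.5ⁿ ≥ 99 ÷ (33/967) = 2901.
4.5⁵ = 1845.28125 falls short of 2901 but 4.5⁶ = 8303.765625 reaches it, so n = 6.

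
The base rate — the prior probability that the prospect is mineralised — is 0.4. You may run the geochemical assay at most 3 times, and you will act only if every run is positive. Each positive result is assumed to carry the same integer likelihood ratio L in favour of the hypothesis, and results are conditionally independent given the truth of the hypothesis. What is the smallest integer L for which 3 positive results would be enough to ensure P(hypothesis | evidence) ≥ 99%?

Prior odds = 0.4/0.6 = 2/3.
Target odds = 0.99/0.01 = 99.
Need L³ ≥ 99 ÷ (2/3) = 148.5.
5³ = 125 < 148.5 ≤ 216 = 6³, so L = 6.

6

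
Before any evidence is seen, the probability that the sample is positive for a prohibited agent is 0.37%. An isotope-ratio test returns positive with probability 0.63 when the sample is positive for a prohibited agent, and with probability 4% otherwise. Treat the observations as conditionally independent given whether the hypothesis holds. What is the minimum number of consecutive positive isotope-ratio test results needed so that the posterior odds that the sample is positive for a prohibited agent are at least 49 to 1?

4

Prior odds = 0.0037/0.9963 = 37/9963.
Likelihood ratio of a positive result = 0.63/0.04 = 15.75.
Target odds = 49.
Require 15.75ⁿ ≥ 49 ÷ (37/9963) = 488187/37.
15.75³ = 3906.984375 falls short of 488187/37 but 15.75⁴ = 15752961/256 reaches it, so n = 4.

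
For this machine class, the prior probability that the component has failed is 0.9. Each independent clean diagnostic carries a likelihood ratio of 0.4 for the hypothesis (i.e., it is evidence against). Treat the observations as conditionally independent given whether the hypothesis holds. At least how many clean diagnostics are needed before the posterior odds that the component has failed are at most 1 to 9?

Prior odds = 0.9/0.1 = 9.
Likelihood ratio per clean diagnostic = 0.4.
Target odds = 1/9.
Require 0.4ⁿ ≤ 1/9 ÷ 9 = 1/81.
0.4⁴ = 0.0256 is still above 1/81 but 0.4⁵ = 0.01024 is at or below it, so n = 5.

5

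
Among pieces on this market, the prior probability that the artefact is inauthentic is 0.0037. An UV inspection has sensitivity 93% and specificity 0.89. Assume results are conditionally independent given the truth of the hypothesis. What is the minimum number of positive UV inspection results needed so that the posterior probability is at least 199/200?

6

Prior odds = 0.0037/0.9963 = 37/9963.
False-positive rate = 1 − 0.89 = 0.11; likelihood ratio of a positive = 0.93/0.11 = 93/11.
Target posterior odds = 0.995/0.005 = 199.
Require (93/11)ⁿ ≥ 199 ÷ (37/9963) = 1982637/37.
(93/11)⁵ ≈43196.8 falls short of 1982637/37 but (93/11)⁶ ≈365209 reaches it, so n = 6.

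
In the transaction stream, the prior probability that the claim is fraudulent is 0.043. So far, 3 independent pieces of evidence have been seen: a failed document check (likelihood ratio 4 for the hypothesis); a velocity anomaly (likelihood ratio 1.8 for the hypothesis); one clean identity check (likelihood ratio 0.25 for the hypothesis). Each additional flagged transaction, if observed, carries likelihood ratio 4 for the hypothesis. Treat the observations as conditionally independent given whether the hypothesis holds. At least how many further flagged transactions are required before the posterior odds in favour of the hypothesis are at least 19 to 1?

Prior odds = 0.043/0.957 = 43/957.
Combined Bayes factor of the evidence already in hand = 4 × 1.8 × 0.25 = 1.8.
Odds after that evidence = (43/957) × 1.8 = 129/1595.
Target odds = 19.
Need 4ⁿ ≥ 19 ÷ (129/1595) = 30305/129.
4³ = 64 falls short of 30305/129 but 4⁴ = 256 reaches it, so n = 4.

4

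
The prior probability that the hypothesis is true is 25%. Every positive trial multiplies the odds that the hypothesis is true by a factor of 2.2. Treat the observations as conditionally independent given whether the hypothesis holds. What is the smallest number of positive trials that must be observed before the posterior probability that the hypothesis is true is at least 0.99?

8

Prior odds = 0.25/0.75 = 1/3.
Likelihood ratio per positive trial = 2.2.
Target odds: 0.99 ÷ 0.01 = 99.
Require 2.2ⁿ ≥ 99 ÷ (1/3) = 297.
2.2⁷ = 19487171/78125 falls short of 297 but 2.2⁸ = 214358881/390625 reaches it, so n = 8.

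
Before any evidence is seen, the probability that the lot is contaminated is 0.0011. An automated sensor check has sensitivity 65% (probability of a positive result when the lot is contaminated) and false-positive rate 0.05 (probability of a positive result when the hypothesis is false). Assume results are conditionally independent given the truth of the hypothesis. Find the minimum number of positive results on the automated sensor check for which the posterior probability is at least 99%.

Prior odds: 0.0011 ÷ 0.9989 = 11/9989.
Likelihood ratio of a positive result = 0.65/0.05 = 13.
Target posterior odds = 0.99/0.01 = 99.
Require 13ⁿ ≥ 99 ÷ (11/9989) = 89901.
13⁴ = 28561 falls short of 89901 but 13⁵ = 371293 reaches it, so n = 5.

5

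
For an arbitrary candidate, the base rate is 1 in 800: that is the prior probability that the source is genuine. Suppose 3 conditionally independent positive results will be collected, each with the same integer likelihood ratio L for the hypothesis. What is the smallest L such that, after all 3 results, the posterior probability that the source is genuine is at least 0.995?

Prior odds = 0.00125/0.99875 = 1/799.
Target odds = 0.995/0.005 = 199.
Need L³ ≥ 199 ÷ (1/799) = 159001.
54³ = 157464 < 159001 ≤ 166375 = 55³, so L = 55.

55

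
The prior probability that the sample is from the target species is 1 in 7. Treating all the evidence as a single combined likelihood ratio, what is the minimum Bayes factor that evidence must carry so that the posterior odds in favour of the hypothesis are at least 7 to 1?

42

Prior odds = (1/7)/(6/7) = 1/6.
Target odds = 7.
Required Bayes factor = 7 ÷ (1/6) = 42.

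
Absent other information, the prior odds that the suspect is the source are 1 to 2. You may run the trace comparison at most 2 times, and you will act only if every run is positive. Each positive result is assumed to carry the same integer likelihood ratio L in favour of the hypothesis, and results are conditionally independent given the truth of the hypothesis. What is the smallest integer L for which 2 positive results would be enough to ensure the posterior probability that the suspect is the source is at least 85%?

Prior odds = 0.5.
Target odds = 0.85/0.15 = 17/3.
Need L² ≥ 17/3 ÷ 0.5 = 34/3.
3² = 9 < 34/3 ≤ 16 = 4², so L = 4.

4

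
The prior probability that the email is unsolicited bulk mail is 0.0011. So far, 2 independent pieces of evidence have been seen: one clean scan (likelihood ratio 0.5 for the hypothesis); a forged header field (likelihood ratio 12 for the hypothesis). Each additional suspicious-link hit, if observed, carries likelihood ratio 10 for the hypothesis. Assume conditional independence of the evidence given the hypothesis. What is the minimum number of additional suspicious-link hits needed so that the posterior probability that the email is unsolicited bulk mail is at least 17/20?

3

Prior odds = 0.0011/0.9989 = 11/9989.
Combined Bayes factor of the evidence already in hand = 0.5 × 12 = 6.
Odds after that evidence = (11/9989) × 6 = 66/9989.
Target odds = 0.85/0.15 = 17/3.
Need 10ⁿ ≥ 17/3 ÷ (66/9989) = 169813/198.
10² = 100 falls short of 169813/198 but 10³ = 1000 reaches it, so n = 3.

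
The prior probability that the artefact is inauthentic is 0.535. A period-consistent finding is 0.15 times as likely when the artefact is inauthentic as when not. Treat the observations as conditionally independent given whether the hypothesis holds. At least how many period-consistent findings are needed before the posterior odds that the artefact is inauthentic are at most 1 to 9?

2

Prior odds: 0.535 ÷ 0.465 = 107/93.
Likelihood ratio per period-consistent finding = 0.15.
Target odds = 1/9.
Require 0.15ⁿ ≤ 1/9 ÷ (107/93) = 31/321.
0.15¹ = 0.15 is still above 31/321 but 0.15² = 0.0225 is at or below it, so n = 2.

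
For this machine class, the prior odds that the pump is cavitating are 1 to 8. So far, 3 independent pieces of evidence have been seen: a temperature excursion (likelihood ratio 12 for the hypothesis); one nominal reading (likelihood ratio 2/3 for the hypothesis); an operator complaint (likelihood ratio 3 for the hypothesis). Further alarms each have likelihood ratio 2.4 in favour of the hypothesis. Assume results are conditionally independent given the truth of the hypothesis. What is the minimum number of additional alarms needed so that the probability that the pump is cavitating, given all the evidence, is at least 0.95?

Prior odds = 0.125.
Combined Bayes factor of the evidence already in hand = 12 × (2/3) × 3 = 24.
Odds after that evidence = 0.125 × 24 = 3.
Target odds = 0.95/0.05 = 19.
Need 2.4ⁿ ≥ 19 ÷ 3 = 19/3.
2.4² = 5.76 falls short of 19/3 but 2.4³ = 13.824 reaches it, so n = 3.

3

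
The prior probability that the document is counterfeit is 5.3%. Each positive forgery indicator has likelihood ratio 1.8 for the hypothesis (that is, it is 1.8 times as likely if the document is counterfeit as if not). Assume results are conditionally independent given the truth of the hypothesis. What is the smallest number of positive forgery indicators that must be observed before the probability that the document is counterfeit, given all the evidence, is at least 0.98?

12

Prior odds: 0.053 ÷ 0.947 = 53/947.
Likelihood ratio per positive forgery indicator = 1.8.
Target odds: 0.98 ÷ 0.02 = 49.
Need (53/947) × 1.8ⁿ ≥ 49, i.e. 1.8ⁿ ≥ 46403/53.
1.8¹¹ ≈642.684 falls short of 46403/53 but 1.8¹² ≈1156.83 reaches it, so n = 12.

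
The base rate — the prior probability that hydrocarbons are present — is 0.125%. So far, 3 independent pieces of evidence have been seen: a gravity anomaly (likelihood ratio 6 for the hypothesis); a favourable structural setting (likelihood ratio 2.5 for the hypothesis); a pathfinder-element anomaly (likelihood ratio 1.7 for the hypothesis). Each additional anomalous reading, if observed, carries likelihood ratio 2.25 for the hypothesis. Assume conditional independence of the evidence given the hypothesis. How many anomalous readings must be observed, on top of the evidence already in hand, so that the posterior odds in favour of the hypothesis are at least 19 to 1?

Prior odds = 0.00125/0.99875 = 1/799.
Combined Bayes factor of the evidence already in hand = 6 × 2.5 × 1.7 = 25.5.
Odds after that evidence = (1/799) × 25.5 = 3/94.
Target odds = 19.
Need 2.25ⁿ ≥ 19 ÷ (3/94) = 1786/3.
2.25⁷ = 4782969/16384 falls short of 1786/3 but 2.25⁸ = 43046721/65536 reaches it, so n = 8.

8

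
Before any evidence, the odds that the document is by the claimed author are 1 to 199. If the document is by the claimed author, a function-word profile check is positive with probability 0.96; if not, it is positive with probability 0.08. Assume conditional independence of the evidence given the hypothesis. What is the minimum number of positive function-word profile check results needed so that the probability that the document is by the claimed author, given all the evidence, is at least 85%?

3

Prior odds = 1/199.
Likelihood ratio of a positive = 0.96/0.08 = 12.
Target odds: 0.85 ÷ 0.15 = 17/3.
Need (1/199) × 12ⁿ ≥ 17/3, i.e. 12ⁿ ≥ 3383/3.
12² = 144 falls short of 3383/3 but 12³ = 1728 reaches it, so n = 3.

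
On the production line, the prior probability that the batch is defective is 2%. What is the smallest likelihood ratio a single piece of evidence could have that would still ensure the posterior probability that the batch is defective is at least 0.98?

Prior odds = 0.02/0.98 = 1/49.
Target odds = 0.98/0.02 = 49.
Required Bayes factor = 49 ÷ (1/49) = 2401.

2401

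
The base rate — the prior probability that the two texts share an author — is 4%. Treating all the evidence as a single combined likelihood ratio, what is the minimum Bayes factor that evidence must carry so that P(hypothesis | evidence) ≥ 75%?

Prior odds = 0.04/0.96 = 1/24.
Target odds = 0.75/0.25 = 3.
Required Bayes factor = 3 ÷ (1/24) = 72.

72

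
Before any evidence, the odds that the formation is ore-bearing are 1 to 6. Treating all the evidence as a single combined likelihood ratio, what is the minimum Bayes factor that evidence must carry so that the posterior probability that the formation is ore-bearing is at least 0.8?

24

Prior odds = 1/6.
Target odds = 0.8/0.2 = 4.
Required Bayes factor = 4 ÷ (1/6) = 24.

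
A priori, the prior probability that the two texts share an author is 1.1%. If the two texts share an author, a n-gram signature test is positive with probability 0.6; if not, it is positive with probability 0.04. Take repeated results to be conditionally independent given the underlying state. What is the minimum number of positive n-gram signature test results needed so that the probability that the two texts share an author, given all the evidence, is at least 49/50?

4

Prior odds: 0.011 ÷ 0.989 = 11/989.
Likelihood ratio of a positive = 0.6/0.04 = 15.
Target odds: 0.98 ÷ 0.02 = 49.
Require 15ⁿ ≥ 49 ÷ (11/989) = 48461/11.
15³ = 3375 falls short of 48461/11 but 15⁴ = 50625 reaches it, so n = 4.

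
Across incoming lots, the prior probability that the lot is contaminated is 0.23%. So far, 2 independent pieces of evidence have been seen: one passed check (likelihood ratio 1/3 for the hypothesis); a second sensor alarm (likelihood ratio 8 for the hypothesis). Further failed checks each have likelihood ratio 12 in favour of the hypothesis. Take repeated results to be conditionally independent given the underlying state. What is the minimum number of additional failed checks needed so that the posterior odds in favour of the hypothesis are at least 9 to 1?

3

Prior odds = 0.0023/0.9977 = 23/9977.
Combined Bayes factor of the evidence already in hand = (1/3) × 8 = 8/3.
Odds after that evidence = (23/9977) × 8/3 = 184/29931.
Target odds = 9.
Need 12ⁿ ≥ 9 ÷ (184/29931) = 269379/184.
12² = 144 falls short of 269379/184 but 12³ = 1728 reaches it, so n = 3.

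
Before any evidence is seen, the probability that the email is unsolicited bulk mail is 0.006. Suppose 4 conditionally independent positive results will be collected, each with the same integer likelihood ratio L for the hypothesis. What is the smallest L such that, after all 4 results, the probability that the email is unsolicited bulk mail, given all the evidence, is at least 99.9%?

Prior odds = 0.006/0.994 = 3/497.
Target odds = 0.999/0.001 = 999.
Need L⁴ ≥ 999 ÷ (3/497) = 165501.
20⁴ = 160000 < 165501 ≤ 194481 = 21⁴, so L = 21.

21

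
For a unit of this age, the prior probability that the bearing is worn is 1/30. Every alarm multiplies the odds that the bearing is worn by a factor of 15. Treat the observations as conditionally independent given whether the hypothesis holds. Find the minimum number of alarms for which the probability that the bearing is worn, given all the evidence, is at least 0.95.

Prior odds: (1/30) ÷ (29/30) = 1/29.
Likelihood ratio per alarm = 15.
Target odds: 0.95 ÷ 0.05 = 19.
Need (1/29) × 15ⁿ ≥ 19, i.e. 15ⁿ ≥ 551.
15² = 225 falls short of 551 but 15³ = 3375 reaches it, so n = 3.

3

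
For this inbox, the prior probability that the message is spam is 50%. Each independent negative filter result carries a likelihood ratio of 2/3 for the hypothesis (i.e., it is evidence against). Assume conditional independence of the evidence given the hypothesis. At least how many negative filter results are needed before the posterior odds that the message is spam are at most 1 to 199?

14

Prior odds: 0.5 ÷ 0.5 = 1.
Likelihood ratio per negative filter result = 2/3.
Target odds = 1/199.
Need 1 × (2/3)ⁿ ≤ 1/199, i.e. (2/3)ⁿ ≤ 1/199.
(2/3)¹³ = 8192/1594323 is still above 1/199 but (2/3)¹⁴ = 16384/4782969 is at or below it, so n = 14.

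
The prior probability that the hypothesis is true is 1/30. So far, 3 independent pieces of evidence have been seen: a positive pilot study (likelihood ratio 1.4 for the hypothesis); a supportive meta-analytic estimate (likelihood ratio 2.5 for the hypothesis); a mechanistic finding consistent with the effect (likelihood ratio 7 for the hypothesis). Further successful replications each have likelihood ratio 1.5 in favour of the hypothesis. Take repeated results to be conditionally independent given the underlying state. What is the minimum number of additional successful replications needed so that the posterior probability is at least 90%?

Prior odds = (1/30)/(29/30) = 1/29.
Combined Bayes factor of the evidence already in hand = 1.4 × 2.5 × 7 = 24.5.
Odds after that evidence = (1/29) × 24.5 = 49/58.
Target odds = 0.9/0.1 = 9.
Need 1.5ⁿ ≥ 9 ÷ (49/58) = 522/49.
1.5⁵ = 7.59375 falls short of 522/49 but 1.5⁶ = 11.390625 reaches it, so n = 6.

6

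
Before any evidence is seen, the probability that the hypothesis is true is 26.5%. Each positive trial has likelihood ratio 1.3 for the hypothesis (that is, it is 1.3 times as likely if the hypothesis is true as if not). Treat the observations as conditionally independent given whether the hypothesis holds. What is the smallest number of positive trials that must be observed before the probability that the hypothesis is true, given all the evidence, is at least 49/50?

19

Prior odds: 0.265 ÷ 0.735 = 53/147.
Likelihood ratio per positive trial = 1.3.
Target odds: 0.98 ÷ 0.02 = 49.
Need (53/147) × 1.3ⁿ ≥ 49, i.e. 1.3ⁿ ≥ 7203/53.
1.3¹⁸ ≈112.455 falls short of 7203/53 but 1.3¹⁹ ≈146.192 reaches it, so n = 19.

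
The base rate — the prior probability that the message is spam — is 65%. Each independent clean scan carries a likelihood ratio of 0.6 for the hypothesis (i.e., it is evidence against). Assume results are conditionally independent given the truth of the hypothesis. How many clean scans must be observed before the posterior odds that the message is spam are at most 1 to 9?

6

Prior odds = 0.65/0.35 = 13/7.
Likelihood ratio per clean scan = 0.6.
Target odds = 1/9.
Need (13/7) × 0.6ⁿ ≤ 1/9, i.e. 0.6ⁿ ≤ 7/117.
0.6⁵ = 0.07776 is still above 7/117 but 0.6⁶ = 729/15625 is at or below it, so n = 6.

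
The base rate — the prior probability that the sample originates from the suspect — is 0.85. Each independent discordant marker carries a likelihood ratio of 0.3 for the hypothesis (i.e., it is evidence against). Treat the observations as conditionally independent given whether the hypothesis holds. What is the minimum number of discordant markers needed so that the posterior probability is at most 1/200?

Prior odds = 0.85/0.15 = 17/3.
Likelihood ratio per discordant marker = 0.3.
Target odds: 0.005 ÷ 0.995 = 1/199.
Require 0.3ⁿ ≤ 1/199 ÷ (17/3) = 3/3383.
0.3⁵ = 243/100000 is still above 3/3383 but 0.3⁶ = 729/1000000 is at or below it, so n = 6.

6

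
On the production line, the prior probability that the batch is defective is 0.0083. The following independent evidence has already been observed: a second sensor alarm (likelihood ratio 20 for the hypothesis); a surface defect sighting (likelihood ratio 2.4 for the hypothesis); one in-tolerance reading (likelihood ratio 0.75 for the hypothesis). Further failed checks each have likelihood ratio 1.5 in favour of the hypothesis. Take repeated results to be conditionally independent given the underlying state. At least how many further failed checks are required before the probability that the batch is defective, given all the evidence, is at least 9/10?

Prior odds = 0.0083/0.9917 = 83/9917.
Combined Bayes factor of the evidence already in hand = 20 × 2.4 × 0.75 = 36.
Odds after that evidence = (83/9917) × 36 = 2988/9917.
Target odds = 0.9/0.1 = 9.
Need 1.5ⁿ ≥ 9 ÷ (2988/9917) = 9917/332.
1.5⁸ = 25.62890625 falls short of 9917/332 but 1.5⁹ = 19683/512 reaches it, so n = 9.

9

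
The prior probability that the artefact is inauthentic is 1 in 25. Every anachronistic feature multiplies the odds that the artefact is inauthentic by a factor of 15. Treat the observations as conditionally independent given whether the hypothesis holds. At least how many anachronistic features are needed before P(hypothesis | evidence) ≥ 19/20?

3

Prior odds = 0.04/0.96 = 1/24.
Likelihood ratio per anachronistic feature = 15.
Target odds: 0.95 ÷ 0.05 = 19.
Need (1/24) × 15ⁿ ≥ 19, i.e. 15ⁿ ≥ 456.
15² = 225 falls short of 456 but 15³ = 3375 reaches it, so n = 3.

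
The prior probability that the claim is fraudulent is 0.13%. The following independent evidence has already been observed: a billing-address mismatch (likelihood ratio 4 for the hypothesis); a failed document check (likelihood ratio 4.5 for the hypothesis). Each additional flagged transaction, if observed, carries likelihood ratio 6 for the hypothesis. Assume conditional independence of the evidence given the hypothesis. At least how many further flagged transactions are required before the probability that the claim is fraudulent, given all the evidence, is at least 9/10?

Prior odds = 0.0013/0.9987 = 13/9987.
Combined Bayes factor of the evidence already in hand = 4 × 4.5 = 18.
Odds after that evidence = (13/9987) × 18 = 78/3329.
Target odds = 0.9/0.1 = 9.
Need 6ⁿ ≥ 9 ÷ (78/3329) = 9987/26.
6³ = 216 falls short of 9987/26 but 6⁴ = 1296 reaches it, so n = 4.

4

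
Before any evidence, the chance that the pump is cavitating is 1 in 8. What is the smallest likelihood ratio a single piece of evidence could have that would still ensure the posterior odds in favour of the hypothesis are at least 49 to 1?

343

Prior odds = 0.125/0.875 = 1/7.
Target odds = 49.
Required Bayes factor = 49 ÷ (1/7) = 343.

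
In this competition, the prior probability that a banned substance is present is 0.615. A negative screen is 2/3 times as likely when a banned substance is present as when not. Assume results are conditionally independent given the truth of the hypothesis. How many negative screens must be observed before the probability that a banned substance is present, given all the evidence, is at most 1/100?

Prior odds: 0.615 ÷ 0.385 = 123/77.
Likelihood ratio per negative screen = 2/3.
Target odds: 0.01 ÷ 0.99 = 1/99.
Need (123/77) × (2/3)ⁿ ≤ 1/99, i.e. (2/3)ⁿ ≤ 7/1107.
(2/3)¹² = 4096/531441 is still above 7/1107 but (2/3)¹³ = 8192/1594323 is at or below it, so n = 13.

13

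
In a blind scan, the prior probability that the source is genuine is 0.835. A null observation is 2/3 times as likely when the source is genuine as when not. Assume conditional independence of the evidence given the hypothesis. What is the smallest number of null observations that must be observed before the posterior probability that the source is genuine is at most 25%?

Prior odds: 0.835 ÷ 0.165 = 167/33.
Likelihood ratio per null observation = 2/3.
Target posterior odds = 0.25/0.75 = 1/3.
Require (2/3)ⁿ ≤ 1/3 ÷ (167/33) = 11/167.
(2/3)⁶ = 64/729 is still above 11/167 but (2/3)⁷ = 128/2187 is at or below it, so n = 7.

7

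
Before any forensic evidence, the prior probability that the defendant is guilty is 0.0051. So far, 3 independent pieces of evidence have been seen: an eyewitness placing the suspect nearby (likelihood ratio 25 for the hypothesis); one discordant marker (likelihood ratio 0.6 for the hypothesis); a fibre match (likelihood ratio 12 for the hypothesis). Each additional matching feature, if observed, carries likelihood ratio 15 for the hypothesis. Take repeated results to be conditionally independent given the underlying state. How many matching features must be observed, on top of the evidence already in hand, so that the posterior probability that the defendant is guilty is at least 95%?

2

Prior odds = 0.0051/0.9949 = 51/9949.
Combined Bayes factor of the evidence already in hand = 25 × 0.6 × 12 = 180.
Odds after that evidence = (51/9949) × 180 = 9180/9949.
Target odds = 0.95/0.05 = 19.
Need 15ⁿ ≥ 19 ÷ (9180/9949) = 189031/9180.
15¹ = 15 falls short of 189031/9180 but 15² = 225 reaches it, so n = 2.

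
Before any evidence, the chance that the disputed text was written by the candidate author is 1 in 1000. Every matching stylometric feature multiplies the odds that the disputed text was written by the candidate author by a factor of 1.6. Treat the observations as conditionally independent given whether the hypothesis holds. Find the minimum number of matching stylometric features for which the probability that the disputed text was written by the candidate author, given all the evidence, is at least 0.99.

25

Prior odds = 0.001/0.999 = 1/999.
Likelihood ratio per matching stylometric feature = 1.6.
Target odds: 0.99 ÷ 0.01 = 99.
Need (1/999) × 1.6ⁿ ≥ 99, i.e. 1.6ⁿ ≥ 98901.
1.6²⁴ ≈79228.2 falls short of 98901 but 1.6²⁵ ≈126765 reaches it, so n = 25.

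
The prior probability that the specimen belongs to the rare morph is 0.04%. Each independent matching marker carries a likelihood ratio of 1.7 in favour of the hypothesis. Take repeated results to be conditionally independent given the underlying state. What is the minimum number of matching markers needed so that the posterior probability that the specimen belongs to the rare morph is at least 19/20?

Prior odds = 0.0004/0.9996 = 1/2499.
Likelihood ratio per matching marker = 1.7.
Target odds: 0.95 ÷ 0.05 = 19.
Require 1.7ⁿ ≥ 19 ÷ (1/2499) = 47481.
1.7²⁰ ≈40642.3 falls short of 47481 but 1.7²¹ ≈69091.9 reaches it, so n = 21.

21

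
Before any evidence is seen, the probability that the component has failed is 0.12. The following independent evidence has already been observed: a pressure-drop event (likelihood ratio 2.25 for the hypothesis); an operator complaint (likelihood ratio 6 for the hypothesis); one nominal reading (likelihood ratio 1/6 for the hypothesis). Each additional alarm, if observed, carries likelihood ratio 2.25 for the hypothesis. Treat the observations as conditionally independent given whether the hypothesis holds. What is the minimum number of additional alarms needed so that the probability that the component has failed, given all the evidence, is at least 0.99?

8

Prior odds = 0.12/0.88 = 3/22.
Combined Bayes factor of the evidence already in hand = 2.25 × 6 × (1/6) = 2.25.
Odds after that evidence = (3/22) × 2.25 = 27/88.
Target odds = 0.99/0.01 = 99.
Need 2.25ⁿ ≥ 99 ÷ (27/88) = 968/3.
2.25⁷ = 4782969/16384 falls short of 968/3 but 2.25⁸ = 43046721/65536 reaches it, so n = 8.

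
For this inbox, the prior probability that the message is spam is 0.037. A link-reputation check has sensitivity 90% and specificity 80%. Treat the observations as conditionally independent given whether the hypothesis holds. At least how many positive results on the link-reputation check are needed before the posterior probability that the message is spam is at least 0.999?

7

Prior odds: 0.037 ÷ 0.963 = 37/963.
False-positive rate = 1 − 0.8 = 0.2; likelihood ratio of a positive = 0.9/0.2 = 4.5.
Target posterior odds = 0.999/0.001 = 999.
Require 4.5ⁿ ≥ 999 ÷ (37/963) = 26001.
4.5⁶ = 8303.765625 falls short of 26001 but 4.5⁷ = 4782969/128 reaches it, so n = 7.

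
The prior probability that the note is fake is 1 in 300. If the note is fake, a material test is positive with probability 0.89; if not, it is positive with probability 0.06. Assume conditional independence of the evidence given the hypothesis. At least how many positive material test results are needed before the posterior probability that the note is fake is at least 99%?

Prior odds: (1/300) ÷ (299/300) = 1/299.
Likelihood ratio of a positive = 0.89/0.06 = 89/6.
Target odds: 0.99 ÷ 0.01 = 99.
Need (1/299) × (89/6)ⁿ ≥ 99, i.e. (89/6)ⁿ ≥ 29601.
(89/6)³ = 704969/216 falls short of 29601 but (89/6)⁴ = 62742241/1296 reaches it, so n = 4.

4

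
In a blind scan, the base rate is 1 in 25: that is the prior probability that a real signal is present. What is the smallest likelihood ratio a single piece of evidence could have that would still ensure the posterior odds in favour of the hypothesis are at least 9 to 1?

216

Prior odds = 0.04/0.96 = 1/24.
Target odds = 9.
Required Bayes factor = 9 ÷ (1/24) = 216.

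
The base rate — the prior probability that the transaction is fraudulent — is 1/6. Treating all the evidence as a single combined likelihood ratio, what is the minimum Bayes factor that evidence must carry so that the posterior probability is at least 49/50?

245

Prior odds = (1/6)/(5/6) = 0.2.
Target odds = 0.98/0.02 = 49.
Required Bayes factor = 49 ÷ 0.2 = 245.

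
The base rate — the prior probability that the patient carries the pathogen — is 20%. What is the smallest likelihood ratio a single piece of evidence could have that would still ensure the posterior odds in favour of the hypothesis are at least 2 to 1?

Prior odds = 0.2/0.8 = 0.25.
Target odds = 2.
Required Bayes factor = 2 ÷ 0.25 = 8.

8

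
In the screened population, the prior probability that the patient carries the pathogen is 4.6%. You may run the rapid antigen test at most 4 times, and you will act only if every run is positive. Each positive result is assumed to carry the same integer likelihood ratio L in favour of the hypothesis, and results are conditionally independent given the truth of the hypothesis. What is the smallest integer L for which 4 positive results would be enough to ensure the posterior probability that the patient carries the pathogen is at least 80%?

4

Prior odds = 0.046/0.954 = 23/477.
Target odds = 0.8/0.2 = 4.
Need L⁴ ≥ 4 ÷ (23/477) = 1908/23.
3⁴ = 81 < 1908/23 ≤ 256 = 4⁴, so L = 4.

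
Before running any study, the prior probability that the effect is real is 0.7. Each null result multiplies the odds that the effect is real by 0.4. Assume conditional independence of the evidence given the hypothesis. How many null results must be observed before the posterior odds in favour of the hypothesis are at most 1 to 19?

Prior odds = 0.7/0.3 = 7/3.
Likelihood ratio per null result = 0.4.
Target odds = 1/19.
Require 0.4ⁿ ≤ 1/19 ÷ (7/3) = 3/133.
0.4⁴ = 0.0256 is still above 3/133 but 0.4⁵ = 0.01024 is at or below it, so n = 5.

5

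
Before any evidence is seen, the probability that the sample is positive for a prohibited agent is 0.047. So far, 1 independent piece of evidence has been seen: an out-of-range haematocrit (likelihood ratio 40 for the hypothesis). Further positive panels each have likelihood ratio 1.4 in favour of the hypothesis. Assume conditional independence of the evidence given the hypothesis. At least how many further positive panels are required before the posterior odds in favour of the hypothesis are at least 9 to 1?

5

Prior odds = 0.047/0.953 = 47/953.
Bayes factor of the evidence already in hand = 40.
Odds after that evidence = (47/953) × 40 = 1880/953.
Target odds = 9.
Need 1.4ⁿ ≥ 9 ÷ (1880/953) = 8577/1880.
1.4⁴ = 3.8416 falls short of 8577/1880 but 1.4⁵ = 5.37824 reaches it, so n = 5.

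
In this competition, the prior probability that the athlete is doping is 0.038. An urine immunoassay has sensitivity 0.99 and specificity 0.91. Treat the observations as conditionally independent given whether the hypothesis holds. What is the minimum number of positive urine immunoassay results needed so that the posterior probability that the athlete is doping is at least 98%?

Prior odds = 0.038/0.962 = 19/481.
False-positive rate = 1 − 0.91 = 0.09; likelihood ratio of a positive = 0.99/0.09 = 11.
Target odds: 0.98 ÷ 0.02 = 49.
Need (19/481) × 11ⁿ ≥ 49, i.e. 11ⁿ ≥ 23569/19.
11² = 121 falls short of 23569/19 but 11³ = 1331 reaches it, so n = 3.

3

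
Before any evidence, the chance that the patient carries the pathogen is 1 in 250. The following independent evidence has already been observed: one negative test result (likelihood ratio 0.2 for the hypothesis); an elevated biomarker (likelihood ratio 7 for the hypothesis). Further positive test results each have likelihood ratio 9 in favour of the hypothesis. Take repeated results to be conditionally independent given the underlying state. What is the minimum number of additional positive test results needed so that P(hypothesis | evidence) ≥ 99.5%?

5

Prior odds = 0.004/0.996 = 1/249.
Combined Bayes factor of the evidence already in hand = 0.2 × 7 = 1.4.
Odds after that evidence = (1/249) × 1.4 = 7/1245.
Target odds = 0.995/0.005 = 199.
Need 9ⁿ ≥ 199 ÷ (7/1245) = 247755/7.
9⁴ = 6561 falls short of 247755/7 but 9⁵ = 59049 reaches it, so n = 5.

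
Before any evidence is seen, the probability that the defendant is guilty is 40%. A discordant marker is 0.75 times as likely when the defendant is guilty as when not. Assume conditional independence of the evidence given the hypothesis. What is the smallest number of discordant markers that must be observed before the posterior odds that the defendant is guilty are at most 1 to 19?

9

Prior odds: 0.4 ÷ 0.6 = 2/3.
Likelihood ratio per discordant marker = 0.75.
Target odds = 1/19.
Need (2/3) × 0.75ⁿ ≤ 1/19, i.e. 0.75ⁿ ≤ 3/38.
0.75⁸ = 6561/65536 is still above 3/38 but 0.75⁹ = 19683/262144 is at or below it, so n = 9.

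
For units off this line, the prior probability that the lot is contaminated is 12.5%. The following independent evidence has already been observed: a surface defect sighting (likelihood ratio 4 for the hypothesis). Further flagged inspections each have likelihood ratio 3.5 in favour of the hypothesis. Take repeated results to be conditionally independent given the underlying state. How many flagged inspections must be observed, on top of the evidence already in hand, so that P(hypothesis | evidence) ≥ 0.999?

6

Prior odds = 0.125/0.875 = 1/7.
Bayes factor of the evidence already in hand = 4.
Odds after that evidence = (1/7) × 4 = 4/7.
Target odds = 0.999/0.001 = 999.
Need 3.5ⁿ ≥ 999 ÷ (4/7) = 1748.25.
3.5⁵ = 525.21875 falls short of 1748.25 but 3.5⁶ = 1838.265625 reaches it, so n = 6.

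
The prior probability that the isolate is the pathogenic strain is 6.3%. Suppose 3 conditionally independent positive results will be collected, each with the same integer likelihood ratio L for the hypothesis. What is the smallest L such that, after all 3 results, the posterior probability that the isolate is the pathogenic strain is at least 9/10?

6

Prior odds = 0.063/0.937 = 63/937.
Target odds = 0.9/0.1 = 9.
Need L³ ≥ 9 ÷ (63/937) = 937/7.
5³ = 125 < 937/7 ≤ 216 = 6³, so L = 6.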